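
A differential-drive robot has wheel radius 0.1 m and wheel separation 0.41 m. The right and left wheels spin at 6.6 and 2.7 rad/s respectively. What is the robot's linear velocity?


vR = r*wR = 0.1*6.6 = 0.66 m/s
vL = r*wL = 0.1*2.7 = 0.27 m/s
v = (vR+vL)/2 = 0.465 m/s
omega = (vR-vL)/L = 0.9512 rad/s
linear velocity = 0.465 m/s


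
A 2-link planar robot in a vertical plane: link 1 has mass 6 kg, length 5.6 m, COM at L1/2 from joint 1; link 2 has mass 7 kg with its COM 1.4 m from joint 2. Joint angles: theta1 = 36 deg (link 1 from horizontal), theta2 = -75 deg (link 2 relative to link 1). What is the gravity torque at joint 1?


Horizontal distance from joint 1 to link-1 COM:
  x_c1 = (L1/2)*cos(t1) = 2.8 * 0.809 = 2.2652 m
Horizontal distance from joint 1 to link-2 COM:
  x_c2 = L1*cos(t1) + Lc2*cos(t1+t2)
       = 5.6*0.809 + 1.4*0.7771 = 5.6185 m
tau1 = m1*g*x_c1 + m2*g*x_c2
     = 6*9.81*2.2652 + 7*9.81*5.6185
     = 133.3325 + 385.8224
     = 519.1548 Nm


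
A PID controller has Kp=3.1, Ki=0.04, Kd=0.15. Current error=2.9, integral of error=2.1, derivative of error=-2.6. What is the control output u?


u = Kp*e + Ki*int(e) + Kd*de/dt
= 3.1*2.9 + 0.04*2.1 + 0.15*(-2.6)
= 8.99 + 0.084 + -0.39
= 8.684


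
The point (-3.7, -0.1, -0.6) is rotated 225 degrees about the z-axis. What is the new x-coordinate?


Rotation about z-axis: x' = x*cos(theta) - y*sin(theta)
= -3.7 * -0.7071 - -0.1 * -0.7071
= 2.5456


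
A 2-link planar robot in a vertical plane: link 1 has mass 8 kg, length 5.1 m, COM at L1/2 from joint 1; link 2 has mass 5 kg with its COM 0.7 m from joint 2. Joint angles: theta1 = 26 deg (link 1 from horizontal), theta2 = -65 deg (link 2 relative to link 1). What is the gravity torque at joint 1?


Horizontal distance from joint 1 to link-1 COM:
  x_c1 = (L1/2)*cos(t1) = 2.55 * 0.8988 = 2.2919 m
Horizontal distance from joint 1 to link-2 COM:
  x_c2 = L1*cos(t1) + Lc2*cos(t1+t2)
       = 5.1*0.8988 + 0.7*0.7771 = 5.1279 m
tau1 = m1*g*x_c1 + m2*g*x_c2
     = 8*9.81*2.2919 + 5*9.81*5.1279
     = 179.8703 + 251.5211
     = 431.3914 Nm


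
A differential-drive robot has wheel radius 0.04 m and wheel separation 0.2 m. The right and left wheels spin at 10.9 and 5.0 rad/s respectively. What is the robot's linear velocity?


vR = r*wR = 0.04*10.9 = 0.436 m/s
vL = r*wL = 0.04*5.0 = 0.2 m/s
v = (vR+vL)/2 = 0.318 m/s
omega = (vR-vL)/L = 1.18 rad/s
linear velocity = 0.318 m/s


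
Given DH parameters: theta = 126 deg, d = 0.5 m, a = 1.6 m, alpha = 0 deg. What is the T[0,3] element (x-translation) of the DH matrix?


T[0,3] = a * cos(theta)
= 1.6 * cos(126 deg)
= 1.6 * -0.5878
= -0.9405


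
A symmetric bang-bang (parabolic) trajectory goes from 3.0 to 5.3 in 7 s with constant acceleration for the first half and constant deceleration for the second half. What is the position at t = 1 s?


Symmetric rest-to-rest: each phase covers (pf-p0)/2 in time T/2. 0.5*a*(T/2)^2 = (pf-p0)/2 => a = 4*(pf-p0)/T^2
a = 4*(5.3-3.0)/7^2 = 0.1878
t = 1 is in the acceleration phase (t <= T/2).
p = p0 + 0.5*a*t^2 = 3.0 + 0.5*0.1878*1^2
= 3.0939


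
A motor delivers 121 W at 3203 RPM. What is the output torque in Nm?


omega = 3203 * 2*pi/60 = 335.4174 rad/s
tau = P / omega = 121 / 335.4174
= 0.3607 Nm


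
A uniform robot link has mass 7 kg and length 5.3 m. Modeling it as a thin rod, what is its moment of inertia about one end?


I = (1/3) * m * L^2
= (1/3) * 7 * 5.3^2
= 0.333333 * 7 * 28.09
= 65.5433 kg*m^2


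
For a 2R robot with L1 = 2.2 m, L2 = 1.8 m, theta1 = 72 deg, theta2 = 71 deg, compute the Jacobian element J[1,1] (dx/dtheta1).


J[1,1] = -L1*sin(t1) - L2*sin(t1+t2)
= -2.2*sin(72) - 1.8*sin(143)
= -3.1756


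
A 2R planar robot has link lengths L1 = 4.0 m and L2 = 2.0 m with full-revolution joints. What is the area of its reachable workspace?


r_max = L1 + L2 = 6.0 m
r_min = |L1 - L2| = 2.0 m
Area = pi*(r_max^2 - r_min^2)
= pi*(36.0 - 4.0)
= pi * 32.0
= 100.531 m^2


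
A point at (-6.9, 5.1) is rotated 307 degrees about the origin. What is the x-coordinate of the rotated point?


x' = x*cos(theta) - y*sin(theta)
cos(307 deg) = 0.6018, sin(307 deg) = -0.7986
x' = -6.9 * 0.6018 - 5.1 * -0.7986
= -4.1525 - -4.073
= -0.0795


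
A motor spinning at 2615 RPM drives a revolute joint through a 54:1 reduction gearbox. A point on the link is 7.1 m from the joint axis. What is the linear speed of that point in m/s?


omega_motor = 2615 * 2*pi/60 = 273.8422 rad/s
omega_joint = omega_motor / 54 = 5.0712 rad/s
v = omega_joint * r = 5.0712 * 7.1
= 36.0052 m/s


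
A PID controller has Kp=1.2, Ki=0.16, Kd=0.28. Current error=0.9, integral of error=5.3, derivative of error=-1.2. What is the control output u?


u = Kp*e + Ki*int(e) + Kd*de/dt
= 1.2*0.9 + 0.16*5.3 + 0.28*(-1.2)
= 1.08 + 0.848 + -0.336
= 1.592


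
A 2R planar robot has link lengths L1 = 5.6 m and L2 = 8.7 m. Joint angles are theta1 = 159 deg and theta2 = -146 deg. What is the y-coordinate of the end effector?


Convert angles to radians: theta1 = 2.7751, theta2 = -2.5482
y = L1*sin(theta1) + L2*sin(theta1+theta2)
y = 2.0069 + 1.9571
y = 3.9639


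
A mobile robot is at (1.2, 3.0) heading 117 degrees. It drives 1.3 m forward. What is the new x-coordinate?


x_new = x0 + d*cos(theta)
= 1.2 + 1.3*cos(117)
= 1.2 + -0.5902
= 0.6098


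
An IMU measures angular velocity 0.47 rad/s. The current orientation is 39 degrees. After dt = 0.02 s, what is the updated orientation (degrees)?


delta_theta = w * dt = 0.47 * 0.02 = 0.0094 rad
= 0.5386 deg
theta_new = 39 + 0.5386 = 39.5386 deg


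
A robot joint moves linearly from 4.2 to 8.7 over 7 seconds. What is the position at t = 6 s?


s = t/T = 6/7 = 0.8571
p(t) = p0 + (pf-p0)*s
= 4.2 + (8.7 - 4.2) * 0.8571
= 8.0571


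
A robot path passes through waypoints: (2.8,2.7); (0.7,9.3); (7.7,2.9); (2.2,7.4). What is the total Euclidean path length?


Segment lengths:
  seg1 = sqrt((-2.1)^2 + (6.6)^2) = 6.926
  seg2 = sqrt((7.0)^2 + (-6.4)^2) = 9.4847
  seg3 = sqrt((-5.5)^2 + (4.5)^2) = 7.1063
Total = 23.5171


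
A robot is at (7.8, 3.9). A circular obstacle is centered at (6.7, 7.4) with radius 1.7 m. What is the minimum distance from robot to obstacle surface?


center_dist = sqrt((7.8-6.7)^2 + (3.9-7.4)^2)
= sqrt(1.21 + 12.25)
= 3.6688
min_dist = center_dist - radius = 3.6688 - 1.7 = 1.9688 m


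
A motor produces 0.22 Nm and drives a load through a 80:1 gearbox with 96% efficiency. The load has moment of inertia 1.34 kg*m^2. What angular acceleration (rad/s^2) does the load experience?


tau_out = tau_motor * N * eta
= 0.22 * 80 * 0.96 = 16.896 Nm
alpha = tau_out / I = 16.896 / 1.34
= 12.609 rad/s^2


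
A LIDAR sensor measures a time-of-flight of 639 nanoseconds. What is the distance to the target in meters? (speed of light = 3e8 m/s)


tof = 639 ns = 6.39e-07 s
dist = c * tof / 2
= 3e8 * 6.39e-07 / 2
= 95.85 m


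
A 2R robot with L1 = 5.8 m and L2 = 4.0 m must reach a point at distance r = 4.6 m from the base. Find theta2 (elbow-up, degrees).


cos(theta2) = (r^2 - L1^2 - L2^2) / (2*L1*L2)
cos(theta2) = (21.16 - 33.64 - 16.0) / 46.4
cos(theta2) = -0.613793
theta2 = 127.8643 degrees


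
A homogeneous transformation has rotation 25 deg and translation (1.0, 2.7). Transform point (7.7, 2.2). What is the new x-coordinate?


x' = cos(theta)*px - sin(theta)*py + tx
= 0.9063*7.7 - 0.4226*2.2 + 1.0
= 7.0488


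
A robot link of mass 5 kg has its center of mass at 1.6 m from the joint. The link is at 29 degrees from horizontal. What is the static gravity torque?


tau = m*g*L*cos(angle)
= 5 * 9.81 * 1.6 * cos(29 deg)
= 5 * 9.81 * 1.6 * 0.8746
= 68.6402 Nm


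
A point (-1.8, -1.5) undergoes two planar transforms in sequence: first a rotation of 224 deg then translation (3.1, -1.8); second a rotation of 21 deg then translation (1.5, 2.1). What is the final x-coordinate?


After transform 1:
x1 = cos(224)*-1.8 - sin(224)*-1.5 + 3.1 = 3.3528
y1 = sin(224)*-1.8 + cos(224)*-1.5 + -1.8 = 0.5294
After transform 2:
x2 = cos(21)*3.3528 - sin(21)*0.5294 + 1.5
= 4.4404


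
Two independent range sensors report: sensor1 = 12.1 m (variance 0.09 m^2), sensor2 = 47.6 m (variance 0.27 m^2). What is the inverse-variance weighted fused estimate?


w1 = (1/var1) / (1/var1 + 1/var2)
   = 11.1111 / (11.1111 + 3.7037) = 0.75
w2 = 1 - w1 = 0.25
fused = w1*s1 + w2*s2 = 9.075 + 11.9
= 20.975 m


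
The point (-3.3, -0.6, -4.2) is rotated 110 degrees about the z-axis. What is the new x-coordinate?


Rotation about z-axis: x' = x*cos(theta) - y*sin(theta)
= -3.3 * -0.342 - -0.6 * 0.9397
= 1.6925


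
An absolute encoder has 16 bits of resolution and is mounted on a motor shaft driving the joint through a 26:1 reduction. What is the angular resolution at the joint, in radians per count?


counts = 2^16 = 65536
effective counts at joint = 65536 * 26 = 1703936
resolution = 2*pi / 1703936
= 3.6875e-06 rad/count


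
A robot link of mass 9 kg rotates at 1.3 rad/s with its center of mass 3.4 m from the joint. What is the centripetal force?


F = m * omega^2 * r
= 9 * 1.3^2 * 3.4
= 9 * 1.69 * 3.4
= 51.714 N


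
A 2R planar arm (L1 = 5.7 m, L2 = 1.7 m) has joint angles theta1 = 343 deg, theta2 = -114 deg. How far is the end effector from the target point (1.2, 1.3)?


End effector via forward kinematics:
x = L1*cos(t1) + L2*cos(t1+t2) = 4.3356
y = L1*sin(t1) + L2*sin(t1+t2) = -2.9495
Distance to target:
d = sqrt((1.2 - 4.3356)^2 + (1.3 - -2.9495)^2)
= sqrt(9.8322 + 18.0585)
= 5.2812 m


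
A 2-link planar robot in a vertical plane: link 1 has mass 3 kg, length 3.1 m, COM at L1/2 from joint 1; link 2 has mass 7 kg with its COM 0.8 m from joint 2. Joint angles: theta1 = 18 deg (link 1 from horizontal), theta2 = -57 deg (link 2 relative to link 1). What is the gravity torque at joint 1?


Horizontal distance from joint 1 to link-1 COM:
  x_c1 = (L1/2)*cos(t1) = 1.55 * 0.9511 = 1.4741 m
Horizontal distance from joint 1 to link-2 COM:
  x_c2 = L1*cos(t1) + Lc2*cos(t1+t2)
       = 3.1*0.9511 + 0.8*0.7771 = 3.57 m
tau1 = m1*g*x_c1 + m2*g*x_c2
     = 3*9.81*1.4741 + 7*9.81*3.57
     = 43.3839 + 245.1513
     = 288.5352 Nm


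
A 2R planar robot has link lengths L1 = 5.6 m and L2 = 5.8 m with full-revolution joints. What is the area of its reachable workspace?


r_max = L1 + L2 = 11.4 m
r_min = |L1 - L2| = 0.2 m
Area = pi*(r_max^2 - r_min^2)
= pi*(129.96 - 0.04)
= pi * 129.92
= 408.1557 m^2


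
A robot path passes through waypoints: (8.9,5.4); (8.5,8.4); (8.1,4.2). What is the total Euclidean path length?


Segment lengths:
  seg1 = sqrt((-0.4)^2 + (3.0)^2) = 3.0265
  seg2 = sqrt((-0.4)^2 + (-4.2)^2) = 4.219
Total = 7.2456


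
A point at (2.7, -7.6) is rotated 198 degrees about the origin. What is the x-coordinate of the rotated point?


x' = x*cos(theta) - y*sin(theta)
cos(198 deg) = -0.9511, sin(198 deg) = -0.309
x' = 2.7 * -0.9511 - -7.6 * -0.309
= -2.5679 - 2.3485
= -4.9164


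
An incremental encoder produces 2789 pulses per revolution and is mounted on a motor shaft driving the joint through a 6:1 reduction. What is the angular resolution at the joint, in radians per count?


counts per rev = 2789
effective counts at joint = 2789 * 6 = 16734
resolution = 2*pi / 16734
= 3.7547e-04 rad/count


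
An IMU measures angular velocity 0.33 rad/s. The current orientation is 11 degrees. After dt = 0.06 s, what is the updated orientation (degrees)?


delta_theta = w * dt = 0.33 * 0.06 = 0.0198 rad
= 1.1345 deg
theta_new = 11 + 1.1345 = 12.1345 deg


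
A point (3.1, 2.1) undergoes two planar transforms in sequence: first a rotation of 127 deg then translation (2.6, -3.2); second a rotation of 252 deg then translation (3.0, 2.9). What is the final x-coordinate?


After transform 1:
x1 = cos(127)*3.1 - sin(127)*2.1 + 2.6 = -0.9428
y1 = sin(127)*3.1 + cos(127)*2.1 + -3.2 = -1.988
After transform 2:
x2 = cos(252)*-0.9428 - sin(252)*-1.988 + 3.0
= 1.4006


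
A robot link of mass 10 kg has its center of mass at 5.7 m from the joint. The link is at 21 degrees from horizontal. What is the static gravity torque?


tau = m*g*L*cos(angle)
= 10 * 9.81 * 5.7 * cos(21 deg)
= 10 * 9.81 * 5.7 * 0.9336
= 522.0302 Nm


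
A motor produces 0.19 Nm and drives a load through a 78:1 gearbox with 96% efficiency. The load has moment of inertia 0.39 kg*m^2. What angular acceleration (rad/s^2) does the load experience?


tau_out = tau_motor * N * eta
= 0.19 * 78 * 0.96 = 14.2272 Nm
alpha = tau_out / I = 14.2272 / 0.39
= 36.48 rad/s^2


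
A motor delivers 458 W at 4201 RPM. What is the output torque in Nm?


omega = 4201 * 2*pi/60 = 439.9277 rad/s
tau = P / omega = 458 / 439.9277
= 1.0411 Nm


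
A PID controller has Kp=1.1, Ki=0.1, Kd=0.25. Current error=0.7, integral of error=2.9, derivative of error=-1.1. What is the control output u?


u = Kp*e + Ki*int(e) + Kd*de/dt
= 1.1*0.7 + 0.1*2.9 + 0.25*(-1.1)
= 0.77 + 0.29 + -0.275
= 0.785


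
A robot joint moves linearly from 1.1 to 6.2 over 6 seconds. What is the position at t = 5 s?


s = t/T = 5/6 = 0.8333
p(t) = p0 + (pf-p0)*s
= 1.1 + (6.2 - 1.1) * 0.8333
= 5.35


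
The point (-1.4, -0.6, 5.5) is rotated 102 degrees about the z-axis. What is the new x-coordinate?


Rotation about z-axis: x' = x*cos(theta) - y*sin(theta)
= -1.4 * -0.2079 - -0.6 * 0.9781
= 0.878


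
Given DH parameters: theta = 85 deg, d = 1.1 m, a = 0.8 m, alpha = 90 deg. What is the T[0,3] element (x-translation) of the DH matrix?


T[0,3] = a * cos(theta)
= 0.8 * cos(85 deg)
= 0.8 * 0.0872
= 0.0697


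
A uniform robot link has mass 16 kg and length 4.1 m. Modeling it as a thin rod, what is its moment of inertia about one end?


I = (1/3) * m * L^2
= (1/3) * 16 * 4.1^2
= 0.333333 * 16 * 16.81
= 89.6533 kg*m^2


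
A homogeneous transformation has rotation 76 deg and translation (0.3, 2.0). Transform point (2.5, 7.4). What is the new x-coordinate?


x' = cos(theta)*px - sin(theta)*py + tx
= 0.2419*2.5 - 0.9703*7.4 + 0.3
= -6.2754


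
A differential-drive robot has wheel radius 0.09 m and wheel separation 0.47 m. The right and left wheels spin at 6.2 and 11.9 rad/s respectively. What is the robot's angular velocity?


vR = r*wR = 0.09*6.2 = 0.558 m/s
vL = r*wL = 0.09*11.9 = 1.071 m/s
v = (vR+vL)/2 = 0.8145 m/s
omega = (vR-vL)/L = -1.0915 rad/s
angular velocity = -1.0915 rad/s


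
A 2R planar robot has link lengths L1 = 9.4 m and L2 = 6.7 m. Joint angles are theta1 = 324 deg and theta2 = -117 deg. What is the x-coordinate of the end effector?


Convert angles to radians: theta1 = 5.6549, theta2 = -2.042
x = L1*cos(theta1) + L2*cos(theta1+theta2)
x = 7.6048 + -5.9697
x = 1.635


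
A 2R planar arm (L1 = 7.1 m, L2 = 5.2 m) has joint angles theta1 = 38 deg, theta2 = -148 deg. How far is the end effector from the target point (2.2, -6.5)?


End effector via forward kinematics:
x = L1*cos(t1) + L2*cos(t1+t2) = 3.8164
y = L1*sin(t1) + L2*sin(t1+t2) = -0.5152
Distance to target:
d = sqrt((2.2 - 3.8164)^2 + (-6.5 - -0.5152)^2)
= sqrt(2.6127 + 35.8178)
= 6.1992 m


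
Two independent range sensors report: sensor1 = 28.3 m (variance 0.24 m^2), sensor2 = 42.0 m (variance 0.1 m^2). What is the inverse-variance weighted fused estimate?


w1 = (1/var1) / (1/var1 + 1/var2)
   = 4.1667 / (4.1667 + 10.0) = 0.2941
w2 = 1 - w1 = 0.7059
fused = w1*s1 + w2*s2 = 8.3235 + 29.6471
= 37.9706 m


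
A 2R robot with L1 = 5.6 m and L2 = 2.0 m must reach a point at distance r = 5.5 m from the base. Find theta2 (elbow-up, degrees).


cos(theta2) = (r^2 - L1^2 - L2^2) / (2*L1*L2)
cos(theta2) = (30.25 - 31.36 - 4.0) / 22.4
cos(theta2) = -0.228125
theta2 = 103.1867 degrees


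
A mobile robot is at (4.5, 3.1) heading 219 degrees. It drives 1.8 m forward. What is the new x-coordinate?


x_new = x0 + d*cos(theta)
= 4.5 + 1.8*cos(219)
= 4.5 + -1.3989
= 3.1011


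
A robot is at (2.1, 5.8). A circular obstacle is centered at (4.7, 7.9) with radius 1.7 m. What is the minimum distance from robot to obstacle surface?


center_dist = sqrt((2.1-4.7)^2 + (5.8-7.9)^2)
= sqrt(6.76 + 4.41)
= 3.3422
min_dist = center_dist - radius = 3.3422 - 1.7 = 1.6422 m


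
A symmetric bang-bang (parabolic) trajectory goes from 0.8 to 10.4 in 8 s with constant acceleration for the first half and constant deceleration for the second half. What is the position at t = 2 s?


Symmetric rest-to-rest: each phase covers (pf-p0)/2 in time T/2. 0.5*a*(T/2)^2 = (pf-p0)/2 => a = 4*(pf-p0)/T^2
a = 4*(10.4-0.8)/8^2 = 0.6
t = 2 is in the acceleration phase (t <= T/2).
p = p0 + 0.5*a*t^2 = 0.8 + 0.5*0.6*2^2
= 2.0


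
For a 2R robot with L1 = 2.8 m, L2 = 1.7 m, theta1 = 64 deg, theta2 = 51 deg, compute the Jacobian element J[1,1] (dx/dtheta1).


J[1,1] = -L1*sin(t1) - L2*sin(t1+t2)
= -2.8*sin(64) - 1.7*sin(115)
= -4.0573


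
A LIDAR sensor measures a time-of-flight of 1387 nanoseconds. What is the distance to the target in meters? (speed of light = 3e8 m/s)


tof = 1387 ns = 1.387e-06 s
dist = c * tof / 2
= 3e8 * 1.387e-06 / 2
= 208.05 m


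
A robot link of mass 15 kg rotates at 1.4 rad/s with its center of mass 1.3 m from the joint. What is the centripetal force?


F = m * omega^2 * r
= 15 * 1.4^2 * 1.3
= 15 * 1.96 * 1.3
= 38.22 N


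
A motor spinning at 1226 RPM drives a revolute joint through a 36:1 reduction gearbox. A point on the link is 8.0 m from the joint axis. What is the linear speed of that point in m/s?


omega_motor = 1226 * 2*pi/60 = 128.3864 rad/s
omega_joint = omega_motor / 36 = 3.5663 rad/s
v = omega_joint * r = 3.5663 * 8.0
= 28.5303 m/s


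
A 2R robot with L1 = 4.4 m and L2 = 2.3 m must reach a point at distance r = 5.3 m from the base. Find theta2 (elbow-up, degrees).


cos(theta2) = (r^2 - L1^2 - L2^2) / (2*L1*L2)
cos(theta2) = (28.09 - 19.36 - 5.29) / 20.24
cos(theta2) = 0.16996
theta2 = 80.2145 degrees


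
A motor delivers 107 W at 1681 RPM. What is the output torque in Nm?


omega = 1681 * 2*pi/60 = 176.0339 rad/s
tau = P / omega = 107 / 176.0339
= 0.6078 Nm


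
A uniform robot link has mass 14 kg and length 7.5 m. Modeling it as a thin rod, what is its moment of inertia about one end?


I = (1/3) * m * L^2
= (1/3) * 14 * 7.5^2
= 0.333333 * 14 * 56.25
= 262.5 kg*m^2


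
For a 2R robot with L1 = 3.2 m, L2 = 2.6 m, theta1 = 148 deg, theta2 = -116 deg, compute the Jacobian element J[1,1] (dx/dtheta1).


J[1,1] = -L1*sin(t1) - L2*sin(t1+t2)
= -3.2*sin(148) - 2.6*sin(32)
= -3.0735


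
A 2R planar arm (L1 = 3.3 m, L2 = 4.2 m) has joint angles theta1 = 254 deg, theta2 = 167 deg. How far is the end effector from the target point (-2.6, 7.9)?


End effector via forward kinematics:
x = L1*cos(t1) + L2*cos(t1+t2) = 1.1266
y = L1*sin(t1) + L2*sin(t1+t2) = 0.5012
Distance to target:
d = sqrt((-2.6 - 1.1266)^2 + (7.9 - 0.5012)^2)
= sqrt(13.8875 + 54.7417)
= 8.2843 m


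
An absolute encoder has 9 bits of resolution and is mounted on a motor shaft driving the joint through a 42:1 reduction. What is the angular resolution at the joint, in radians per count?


counts = 2^9 = 512
effective counts at joint = 512 * 42 = 21504
resolution = 2*pi / 21504
= 2.9219e-04 rad/count


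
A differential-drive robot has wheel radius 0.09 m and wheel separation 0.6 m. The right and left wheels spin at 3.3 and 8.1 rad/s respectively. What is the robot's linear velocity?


vR = r*wR = 0.09*3.3 = 0.297 m/s
vL = r*wL = 0.09*8.1 = 0.729 m/s
v = (vR+vL)/2 = 0.513 m/s
omega = (vR-vL)/L = -0.72 rad/s
linear velocity = 0.513 m/s


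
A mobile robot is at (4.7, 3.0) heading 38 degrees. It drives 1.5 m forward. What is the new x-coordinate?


x_new = x0 + d*cos(theta)
= 4.7 + 1.5*cos(38)
= 4.7 + 1.182
= 5.882


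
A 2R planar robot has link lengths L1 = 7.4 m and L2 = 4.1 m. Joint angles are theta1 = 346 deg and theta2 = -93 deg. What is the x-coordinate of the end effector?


Convert angles to radians: theta1 = 6.0388, theta2 = -1.6232
x = L1*cos(theta1) + L2*cos(theta1+theta2)
x = 7.1802 + -1.1987
x = 5.9815


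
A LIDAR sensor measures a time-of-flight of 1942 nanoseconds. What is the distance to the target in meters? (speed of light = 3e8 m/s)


tof = 1942 ns = 1.942e-06 s
dist = c * tof / 2
= 3e8 * 1.942e-06 / 2
= 291.3 m


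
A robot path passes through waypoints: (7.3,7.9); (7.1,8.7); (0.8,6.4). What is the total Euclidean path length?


Segment lengths:
  seg1 = sqrt((-0.2)^2 + (0.8)^2) = 0.8246
  seg2 = sqrt((-6.3)^2 + (-2.3)^2) = 6.7067
Total = 7.5313


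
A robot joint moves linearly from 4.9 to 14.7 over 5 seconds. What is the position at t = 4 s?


s = t/T = 4/5 = 0.8
p(t) = p0 + (pf-p0)*s
= 4.9 + (14.7 - 4.9) * 0.8
= 12.74


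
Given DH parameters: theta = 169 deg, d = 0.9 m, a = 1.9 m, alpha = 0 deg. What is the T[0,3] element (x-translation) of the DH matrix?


T[0,3] = a * cos(theta)
= 1.9 * cos(169 deg)
= 1.9 * -0.9816
= -1.8651


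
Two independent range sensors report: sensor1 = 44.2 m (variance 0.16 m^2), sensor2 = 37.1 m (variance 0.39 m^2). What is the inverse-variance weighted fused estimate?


w1 = (1/var1) / (1/var1 + 1/var2)
   = 6.25 / (6.25 + 2.5641) = 0.7091
w2 = 1 - w1 = 0.2909
fused = w1*s1 + w2*s2 = 31.3418 + 10.7927
= 42.1345 m


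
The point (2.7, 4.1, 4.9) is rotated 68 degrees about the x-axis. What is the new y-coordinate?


Rotation about x-axis: y' = y*cos(theta) - z*sin(theta)
= 4.1 * 0.3746 - 4.9 * 0.9272
= -3.0073


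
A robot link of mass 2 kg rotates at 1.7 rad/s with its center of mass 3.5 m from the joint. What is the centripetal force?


F = m * omega^2 * r
= 2 * 1.7^2 * 3.5
= 2 * 2.89 * 3.5
= 20.23 N


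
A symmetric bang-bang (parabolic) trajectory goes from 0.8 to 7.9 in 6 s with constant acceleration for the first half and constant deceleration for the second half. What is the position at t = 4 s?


Symmetric rest-to-rest: each phase covers (pf-p0)/2 in time T/2. 0.5*a*(T/2)^2 = (pf-p0)/2 => a = 4*(pf-p0)/T^2
a = 4*(7.9-0.8)/6^2 = 0.7889
t = 4 is in the deceleration phase (t > T/2).
p = pf - 0.5*a*(T-t)^2 = 7.9 - 0.5*0.7889*2^2
= 6.3222


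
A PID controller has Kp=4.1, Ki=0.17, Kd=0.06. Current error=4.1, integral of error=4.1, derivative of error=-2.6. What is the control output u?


u = Kp*e + Ki*int(e) + Kd*de/dt
= 4.1*4.1 + 0.17*4.1 + 0.06*(-2.6)
= 16.81 + 0.697 + -0.156
= 17.351


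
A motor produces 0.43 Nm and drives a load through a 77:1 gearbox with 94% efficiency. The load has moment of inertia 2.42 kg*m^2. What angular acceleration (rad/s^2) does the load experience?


tau_out = tau_motor * N * eta
= 0.43 * 77 * 0.94 = 31.1234 Nm
alpha = tau_out / I = 31.1234 / 2.42
= 12.8609 rad/s^2


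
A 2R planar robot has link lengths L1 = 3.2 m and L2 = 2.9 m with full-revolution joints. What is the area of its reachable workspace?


r_max = L1 + L2 = 6.1 m
r_min = |L1 - L2| = 0.3 m
Area = pi*(r_max^2 - r_min^2)
= pi*(37.21 - 0.09)
= pi * 37.12
= 116.6159 m^2


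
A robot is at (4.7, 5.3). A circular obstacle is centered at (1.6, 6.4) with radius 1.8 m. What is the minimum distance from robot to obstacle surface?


center_dist = sqrt((4.7-1.6)^2 + (5.3-6.4)^2)
= sqrt(9.61 + 1.21)
= 3.2894
min_dist = center_dist - radius = 3.2894 - 1.8 = 1.4894 m


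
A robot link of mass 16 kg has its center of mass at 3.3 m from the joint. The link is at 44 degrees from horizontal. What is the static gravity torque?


tau = m*g*L*cos(angle)
= 16 * 9.81 * 3.3 * cos(44 deg)
= 16 * 9.81 * 3.3 * 0.7193
= 372.595 Nm


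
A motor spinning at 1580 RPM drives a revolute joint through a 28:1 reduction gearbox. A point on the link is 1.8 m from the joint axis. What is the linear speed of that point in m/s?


omega_motor = 1580 * 2*pi/60 = 165.4572 rad/s
omega_joint = omega_motor / 28 = 5.9092 rad/s
v = omega_joint * r = 5.9092 * 1.8
= 10.6365 m/s


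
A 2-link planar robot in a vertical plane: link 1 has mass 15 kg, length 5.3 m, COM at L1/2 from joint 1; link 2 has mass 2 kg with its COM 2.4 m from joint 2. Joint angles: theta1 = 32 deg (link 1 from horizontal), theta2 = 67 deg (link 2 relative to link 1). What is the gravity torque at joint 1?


Horizontal distance from joint 1 to link-1 COM:
  x_c1 = (L1/2)*cos(t1) = 2.65 * 0.848 = 2.2473 m
Horizontal distance from joint 1 to link-2 COM:
  x_c2 = L1*cos(t1) + Lc2*cos(t1+t2)
       = 5.3*0.848 + 2.4*-0.1564 = 4.1192 m
tau1 = m1*g*x_c1 + m2*g*x_c2
     = 15*9.81*2.2473 + 2*9.81*4.1192
     = 330.6942 + 80.8189
     = 411.5132 Nm


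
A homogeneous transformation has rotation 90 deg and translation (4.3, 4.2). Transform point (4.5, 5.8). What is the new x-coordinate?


x' = cos(theta)*px - sin(theta)*py + tx
= 0.0*4.5 - 1.0*5.8 + 4.3
= -1.5


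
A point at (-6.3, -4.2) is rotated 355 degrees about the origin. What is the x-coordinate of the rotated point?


x' = x*cos(theta) - y*sin(theta)
cos(355 deg) = 0.9962, sin(355 deg) = -0.0872
x' = -6.3 * 0.9962 - -4.2 * -0.0872
= -6.276 - 0.3661
= -6.6421


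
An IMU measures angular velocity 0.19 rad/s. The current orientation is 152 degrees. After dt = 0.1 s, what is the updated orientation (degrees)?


delta_theta = w * dt = 0.19 * 0.1 = 0.019 rad
= 1.0886 deg
theta_new = 152 + 1.0886 = 153.0886 deg


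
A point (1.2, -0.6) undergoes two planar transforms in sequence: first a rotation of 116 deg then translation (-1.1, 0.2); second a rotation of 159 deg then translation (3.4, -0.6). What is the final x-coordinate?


After transform 1:
x1 = cos(116)*1.2 - sin(116)*-0.6 + -1.1 = -1.0868
y1 = sin(116)*1.2 + cos(116)*-0.6 + 0.2 = 1.5416
After transform 2:
x2 = cos(159)*-1.0868 - sin(159)*1.5416 + 3.4
= 3.8621


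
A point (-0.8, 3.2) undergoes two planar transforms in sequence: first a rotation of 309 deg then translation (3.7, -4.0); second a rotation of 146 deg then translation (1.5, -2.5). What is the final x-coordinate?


After transform 1:
x1 = cos(309)*-0.8 - sin(309)*3.2 + 3.7 = 5.6834
y1 = sin(309)*-0.8 + cos(309)*3.2 + -4.0 = -1.3645
After transform 2:
x2 = cos(146)*5.6834 - sin(146)*-1.3645 + 1.5
= -2.4488


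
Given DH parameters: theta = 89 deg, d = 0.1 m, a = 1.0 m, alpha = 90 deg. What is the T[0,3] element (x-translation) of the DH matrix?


T[0,3] = a * cos(theta)
= 1.0 * cos(89 deg)
= 1.0 * 0.0175
= 0.0175


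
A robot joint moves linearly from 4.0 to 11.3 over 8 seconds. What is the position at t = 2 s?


s = t/T = 2/8 = 0.25
p(t) = p0 + (pf-p0)*s
= 4.0 + (11.3 - 4.0) * 0.25
= 5.825


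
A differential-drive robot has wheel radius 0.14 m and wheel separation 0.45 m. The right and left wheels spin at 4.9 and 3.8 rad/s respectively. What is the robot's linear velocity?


vR = r*wR = 0.14*4.9 = 0.686 m/s
vL = r*wL = 0.14*3.8 = 0.532 m/s
v = (vR+vL)/2 = 0.609 m/s
omega = (vR-vL)/L = 0.3422 rad/s
linear velocity = 0.609 m/s


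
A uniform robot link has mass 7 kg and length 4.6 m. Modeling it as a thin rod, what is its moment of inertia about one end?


I = (1/3) * m * L^2
= (1/3) * 7 * 4.6^2
= 0.333333 * 7 * 21.16
= 49.3733 kg*m^2


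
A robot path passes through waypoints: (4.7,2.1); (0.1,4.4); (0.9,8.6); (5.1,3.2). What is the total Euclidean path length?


Segment lengths:
  seg1 = sqrt((-4.6)^2 + (2.3)^2) = 5.143
  seg2 = sqrt((0.8)^2 + (4.2)^2) = 4.2755
  seg3 = sqrt((4.2)^2 + (-5.4)^2) = 6.8411
Total = 16.2595


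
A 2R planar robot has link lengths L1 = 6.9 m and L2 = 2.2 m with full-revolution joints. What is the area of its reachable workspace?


r_max = L1 + L2 = 9.1 m
r_min = |L1 - L2| = 4.7 m
Area = pi*(r_max^2 - r_min^2)
= pi*(82.81 - 22.09)
= pi * 60.72
= 190.7575 m^2


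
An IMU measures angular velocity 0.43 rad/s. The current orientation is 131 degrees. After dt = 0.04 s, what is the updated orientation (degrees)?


delta_theta = w * dt = 0.43 * 0.04 = 0.0172 rad
= 0.9855 deg
theta_new = 131 + 0.9855 = 131.9855 deg


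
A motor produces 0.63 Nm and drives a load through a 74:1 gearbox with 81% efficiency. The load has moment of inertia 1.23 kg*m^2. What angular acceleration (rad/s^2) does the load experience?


tau_out = tau_motor * N * eta
= 0.63 * 74 * 0.81 = 37.7622 Nm
alpha = tau_out / I = 37.7622 / 1.23
= 30.701 rad/s^2


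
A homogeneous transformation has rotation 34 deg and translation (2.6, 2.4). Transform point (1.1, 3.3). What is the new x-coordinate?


x' = cos(theta)*px - sin(theta)*py + tx
= 0.829*1.1 - 0.5592*3.3 + 2.6
= 1.6666


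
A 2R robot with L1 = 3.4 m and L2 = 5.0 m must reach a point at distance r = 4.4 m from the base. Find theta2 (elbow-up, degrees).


cos(theta2) = (r^2 - L1^2 - L2^2) / (2*L1*L2)
cos(theta2) = (19.36 - 11.56 - 25.0) / 34.0
cos(theta2) = -0.505882
theta2 = 120.3899 degrees


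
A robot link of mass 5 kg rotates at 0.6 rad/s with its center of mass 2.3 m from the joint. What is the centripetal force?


F = m * omega^2 * r
= 5 * 0.6^2 * 2.3
= 5 * 0.36 * 2.3
= 4.14 N


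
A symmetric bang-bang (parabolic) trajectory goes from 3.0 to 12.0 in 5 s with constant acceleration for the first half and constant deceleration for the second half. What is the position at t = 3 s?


Symmetric rest-to-rest: each phase covers (pf-p0)/2 in time T/2. 0.5*a*(T/2)^2 = (pf-p0)/2 => a = 4*(pf-p0)/T^2
a = 4*(12.0-3.0)/5^2 = 1.44
t = 3 is in the deceleration phase (t > T/2).
p = pf - 0.5*a*(T-t)^2 = 12.0 - 0.5*1.44*2^2
= 9.12


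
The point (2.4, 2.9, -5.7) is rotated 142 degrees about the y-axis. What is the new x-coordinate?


Rotation about y-axis: x' = x*cos(theta) + z*sin(theta)
= 2.4 * -0.788 + -5.7 * 0.6157
= -5.4005


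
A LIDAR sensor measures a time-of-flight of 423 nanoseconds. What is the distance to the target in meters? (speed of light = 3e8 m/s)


tof = 423 ns = 4.23e-07 s
dist = c * tof / 2
= 3e8 * 4.23e-07 / 2
= 63.45 m


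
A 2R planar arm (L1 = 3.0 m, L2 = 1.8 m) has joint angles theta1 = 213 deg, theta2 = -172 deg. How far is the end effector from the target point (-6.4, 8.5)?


End effector via forward kinematics:
x = L1*cos(t1) + L2*cos(t1+t2) = -1.1575
y = L1*sin(t1) + L2*sin(t1+t2) = -0.453
Distance to target:
d = sqrt((-6.4 - -1.1575)^2 + (8.5 - -0.453)^2)
= sqrt(27.4834 + 80.1564)
= 10.375 m


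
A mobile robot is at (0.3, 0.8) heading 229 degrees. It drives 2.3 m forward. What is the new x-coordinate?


x_new = x0 + d*cos(theta)
= 0.3 + 2.3*cos(229)
= 0.3 + -1.5089
= -1.2089


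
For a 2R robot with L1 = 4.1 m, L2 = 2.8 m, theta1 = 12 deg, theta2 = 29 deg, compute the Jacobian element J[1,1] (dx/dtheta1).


J[1,1] = -L1*sin(t1) - L2*sin(t1+t2)
= -4.1*sin(12) - 2.8*sin(41)
= -2.6894


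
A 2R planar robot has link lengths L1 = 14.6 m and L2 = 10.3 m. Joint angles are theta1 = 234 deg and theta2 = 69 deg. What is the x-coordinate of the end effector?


Convert angles to radians: theta1 = 4.0841, theta2 = 1.2043
x = L1*cos(theta1) + L2*cos(theta1+theta2)
x = -8.5817 + 5.6098
x = -2.9719


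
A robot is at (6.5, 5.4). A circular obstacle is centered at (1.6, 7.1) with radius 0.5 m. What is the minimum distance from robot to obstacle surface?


center_dist = sqrt((6.5-1.6)^2 + (5.4-7.1)^2)
= sqrt(24.01 + 2.89)
= 5.1865
min_dist = center_dist - radius = 5.1865 - 0.5 = 4.6865 m


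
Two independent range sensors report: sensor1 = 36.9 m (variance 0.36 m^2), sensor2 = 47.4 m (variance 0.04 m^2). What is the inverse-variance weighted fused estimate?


w1 = (1/var1) / (1/var1 + 1/var2)
   = 2.7778 / (2.7778 + 25.0) = 0.1
w2 = 1 - w1 = 0.9
fused = w1*s1 + w2*s2 = 3.69 + 42.66
= 46.35 m


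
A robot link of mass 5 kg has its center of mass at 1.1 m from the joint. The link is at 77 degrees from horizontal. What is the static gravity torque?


tau = m*g*L*cos(angle)
= 5 * 9.81 * 1.1 * cos(77 deg)
= 5 * 9.81 * 1.1 * 0.225
= 12.1372 Nm


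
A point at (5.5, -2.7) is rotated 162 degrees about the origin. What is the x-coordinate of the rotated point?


x' = x*cos(theta) - y*sin(theta)
cos(162 deg) = -0.9511, sin(162 deg) = 0.309
x' = 5.5 * -0.9511 - -2.7 * 0.309
= -5.2308 - -0.8343
= -4.3965


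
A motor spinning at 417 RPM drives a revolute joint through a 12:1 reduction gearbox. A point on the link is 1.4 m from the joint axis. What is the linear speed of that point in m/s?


omega_motor = 417 * 2*pi/60 = 43.6681 rad/s
omega_joint = omega_motor / 12 = 3.639 rad/s
v = omega_joint * r = 3.639 * 1.4
= 5.0946 m/s


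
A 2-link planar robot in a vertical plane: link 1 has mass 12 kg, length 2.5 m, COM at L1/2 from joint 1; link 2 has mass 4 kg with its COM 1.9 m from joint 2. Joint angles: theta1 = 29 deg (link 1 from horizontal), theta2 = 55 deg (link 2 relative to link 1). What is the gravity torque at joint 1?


Horizontal distance from joint 1 to link-1 COM:
  x_c1 = (L1/2)*cos(t1) = 1.25 * 0.8746 = 1.0933 m
Horizontal distance from joint 1 to link-2 COM:
  x_c2 = L1*cos(t1) + Lc2*cos(t1+t2)
       = 2.5*0.8746 + 1.9*0.1045 = 2.3852 m
tau1 = m1*g*x_c1 + m2*g*x_c2
     = 12*9.81*1.0933 + 4*9.81*2.3852
     = 128.7003 + 93.5934
     = 222.2937 Nm


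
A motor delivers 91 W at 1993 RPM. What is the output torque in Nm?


omega = 1993 * 2*pi/60 = 208.7065 rad/s
tau = P / omega = 91 / 208.7065
= 0.436 Nm


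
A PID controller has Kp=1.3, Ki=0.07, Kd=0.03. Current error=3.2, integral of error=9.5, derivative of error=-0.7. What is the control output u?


u = Kp*e + Ki*int(e) + Kd*de/dt
= 1.3*3.2 + 0.07*9.5 + 0.03*(-0.7)
= 4.16 + 0.665 + -0.021
= 4.804


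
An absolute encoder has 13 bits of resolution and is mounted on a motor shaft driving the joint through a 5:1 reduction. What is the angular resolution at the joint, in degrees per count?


counts = 2^13 = 8192
effective counts at joint = 8192 * 5 = 40960
resolution = 360 / 40960
= 0.0088 deg/count


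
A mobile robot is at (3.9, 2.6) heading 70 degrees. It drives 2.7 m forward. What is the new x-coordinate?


x_new = x0 + d*cos(theta)
= 3.9 + 2.7*cos(70)
= 3.9 + 0.9235
= 4.8235


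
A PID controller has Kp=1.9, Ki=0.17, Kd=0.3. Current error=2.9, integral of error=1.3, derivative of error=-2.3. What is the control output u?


u = Kp*e + Ki*int(e) + Kd*de/dt
= 1.9*2.9 + 0.17*1.3 + 0.3*(-2.3)
= 5.51 + 0.221 + -0.69
= 5.041


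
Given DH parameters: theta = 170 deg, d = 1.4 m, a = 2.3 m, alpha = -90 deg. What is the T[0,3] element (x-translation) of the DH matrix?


T[0,3] = a * cos(theta)
= 2.3 * cos(170 deg)
= 2.3 * -0.9848
= -2.2651


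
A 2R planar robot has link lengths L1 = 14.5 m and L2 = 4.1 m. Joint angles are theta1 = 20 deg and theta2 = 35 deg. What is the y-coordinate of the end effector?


Convert angles to radians: theta1 = 0.3491, theta2 = 0.6109
y = L1*sin(theta1) + L2*sin(theta1+theta2)
y = 4.9593 + 3.3585
y = 8.3178


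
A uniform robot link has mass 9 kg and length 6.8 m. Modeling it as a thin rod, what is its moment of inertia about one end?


I = (1/3) * m * L^2
= (1/3) * 9 * 6.8^2
= 0.333333 * 9 * 46.24
= 138.72 kg*m^2


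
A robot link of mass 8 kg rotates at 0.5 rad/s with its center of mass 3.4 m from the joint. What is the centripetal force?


F = m * omega^2 * r
= 8 * 0.5^2 * 3.4
= 8 * 0.25 * 3.4
= 6.8 N


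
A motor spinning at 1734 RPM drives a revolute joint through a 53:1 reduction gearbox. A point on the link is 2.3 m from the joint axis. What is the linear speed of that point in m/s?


omega_motor = 1734 * 2*pi/60 = 181.5841 rad/s
omega_joint = omega_motor / 53 = 3.4261 rad/s
v = omega_joint * r = 3.4261 * 2.3
= 7.8801 m/s


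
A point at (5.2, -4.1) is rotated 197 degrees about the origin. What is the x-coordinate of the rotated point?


x' = x*cos(theta) - y*sin(theta)
cos(197 deg) = -0.9563, sin(197 deg) = -0.2924
x' = 5.2 * -0.9563 - -4.1 * -0.2924
= -4.9728 - 1.1987
= -6.1715


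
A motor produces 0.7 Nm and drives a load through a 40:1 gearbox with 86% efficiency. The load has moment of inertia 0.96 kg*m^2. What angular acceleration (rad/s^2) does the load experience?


tau_out = tau_motor * N * eta
= 0.7 * 40 * 0.86 = 24.08 Nm
alpha = tau_out / I = 24.08 / 0.96
= 25.0833 rad/s^2


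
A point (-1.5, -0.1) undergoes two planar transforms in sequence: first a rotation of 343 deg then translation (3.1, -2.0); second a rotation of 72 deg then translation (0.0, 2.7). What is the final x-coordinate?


After transform 1:
x1 = cos(343)*-1.5 - sin(343)*-0.1 + 3.1 = 1.6363
y1 = sin(343)*-1.5 + cos(343)*-0.1 + -2.0 = -1.6571
After transform 2:
x2 = cos(72)*1.6363 - sin(72)*-1.6571 + 0.0
= 2.0816


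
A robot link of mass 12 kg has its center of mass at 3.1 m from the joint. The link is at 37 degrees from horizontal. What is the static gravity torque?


tau = m*g*L*cos(angle)
= 12 * 9.81 * 3.1 * cos(37 deg)
= 12 * 9.81 * 3.1 * 0.7986
= 291.4477 Nm


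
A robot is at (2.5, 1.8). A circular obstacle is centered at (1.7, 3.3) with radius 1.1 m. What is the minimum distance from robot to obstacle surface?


center_dist = sqrt((2.5-1.7)^2 + (1.8-3.3)^2)
= sqrt(0.64 + 2.25)
= 1.7
min_dist = center_dist - radius = 1.7 - 1.1 = 0.6 m


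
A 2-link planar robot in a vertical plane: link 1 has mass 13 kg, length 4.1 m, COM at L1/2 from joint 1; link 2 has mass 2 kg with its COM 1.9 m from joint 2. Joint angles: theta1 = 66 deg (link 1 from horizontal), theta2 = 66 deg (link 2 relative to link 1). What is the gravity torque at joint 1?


Horizontal distance from joint 1 to link-1 COM:
  x_c1 = (L1/2)*cos(t1) = 2.05 * 0.4067 = 0.8338 m
Horizontal distance from joint 1 to link-2 COM:
  x_c2 = L1*cos(t1) + Lc2*cos(t1+t2)
       = 4.1*0.4067 + 1.9*-0.6691 = 0.3963 m
tau1 = m1*g*x_c1 + m2*g*x_c2
     = 13*9.81*0.8338 + 2*9.81*0.3963
     = 106.3358 + 7.7749
     = 114.1107 Nm


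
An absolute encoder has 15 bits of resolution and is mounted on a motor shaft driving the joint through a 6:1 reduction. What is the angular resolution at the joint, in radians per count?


counts = 2^15 = 32768
effective counts at joint = 32768 * 6 = 196608
resolution = 2*pi / 196608
= 3.1958e-05 rad/count


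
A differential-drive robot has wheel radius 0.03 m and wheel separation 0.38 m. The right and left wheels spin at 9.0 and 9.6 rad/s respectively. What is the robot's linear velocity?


vR = r*wR = 0.03*9.0 = 0.27 m/s
vL = r*wL = 0.03*9.6 = 0.288 m/s
v = (vR+vL)/2 = 0.279 m/s
omega = (vR-vL)/L = -0.0474 rad/s
linear velocity = 0.279 m/s


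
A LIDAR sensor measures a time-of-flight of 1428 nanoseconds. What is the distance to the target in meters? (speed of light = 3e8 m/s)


tof = 1428 ns = 1.428e-06 s
dist = c * tof / 2
= 3e8 * 1.428e-06 / 2
= 214.2 m


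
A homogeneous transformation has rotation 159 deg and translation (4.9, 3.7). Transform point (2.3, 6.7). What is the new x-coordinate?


x' = cos(theta)*px - sin(theta)*py + tx
= -0.9336*2.3 - 0.3584*6.7 + 4.9
= 0.3517


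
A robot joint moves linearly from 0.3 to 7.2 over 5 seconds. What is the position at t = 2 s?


s = t/T = 2/5 = 0.4
p(t) = p0 + (pf-p0)*s
= 0.3 + (7.2 - 0.3) * 0.4
= 3.06


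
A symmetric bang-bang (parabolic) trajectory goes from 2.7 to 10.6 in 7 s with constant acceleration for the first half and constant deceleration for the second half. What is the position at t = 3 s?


Symmetric rest-to-rest: each phase covers (pf-p0)/2 in time T/2. 0.5*a*(T/2)^2 = (pf-p0)/2 => a = 4*(pf-p0)/T^2
a = 4*(10.6-2.7)/7^2 = 0.6449
t = 3 is in the acceleration phase (t <= T/2).
p = p0 + 0.5*a*t^2 = 2.7 + 0.5*0.6449*3^2
= 5.602


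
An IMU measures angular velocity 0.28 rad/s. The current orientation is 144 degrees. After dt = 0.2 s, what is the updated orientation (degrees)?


delta_theta = w * dt = 0.28 * 0.2 = 0.056 rad
= 3.2086 deg
theta_new = 144 + 3.2086 = 147.2086 deg


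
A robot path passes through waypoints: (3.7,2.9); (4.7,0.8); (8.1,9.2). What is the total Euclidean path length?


Segment lengths:
  seg1 = sqrt((1.0)^2 + (-2.1)^2) = 2.3259
  seg2 = sqrt((3.4)^2 + (8.4)^2) = 9.062
Total = 11.3879
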